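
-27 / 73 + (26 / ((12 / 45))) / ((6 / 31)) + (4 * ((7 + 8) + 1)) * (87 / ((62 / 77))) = 67152053 / 9052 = 7418.48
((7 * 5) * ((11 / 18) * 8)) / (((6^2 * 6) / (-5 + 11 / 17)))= -3.45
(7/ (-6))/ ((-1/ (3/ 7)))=1/ 2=0.50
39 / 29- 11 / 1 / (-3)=436 / 87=5.01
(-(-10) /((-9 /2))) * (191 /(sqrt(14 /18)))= -481.27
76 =76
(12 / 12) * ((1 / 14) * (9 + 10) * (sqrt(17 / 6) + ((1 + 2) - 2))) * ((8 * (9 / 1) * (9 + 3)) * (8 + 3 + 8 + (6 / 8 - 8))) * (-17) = -273258 * sqrt(102) / 7 - 1639548 / 7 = -628474.07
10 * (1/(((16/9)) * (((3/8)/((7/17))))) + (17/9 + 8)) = 16075/153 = 105.07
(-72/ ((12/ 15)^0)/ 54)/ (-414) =0.00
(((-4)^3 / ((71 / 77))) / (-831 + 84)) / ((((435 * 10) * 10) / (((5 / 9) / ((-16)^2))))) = 77 / 16611188400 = 0.00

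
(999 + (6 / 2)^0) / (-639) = -1000 / 639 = -1.56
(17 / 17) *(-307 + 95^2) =8718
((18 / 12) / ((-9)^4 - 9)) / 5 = 1 / 21840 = 0.00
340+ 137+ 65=542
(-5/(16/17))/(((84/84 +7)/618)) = -410.39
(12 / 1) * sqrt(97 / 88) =3 * sqrt(2134) / 11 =12.60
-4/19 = -0.21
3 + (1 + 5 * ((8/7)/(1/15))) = 89.71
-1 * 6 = -6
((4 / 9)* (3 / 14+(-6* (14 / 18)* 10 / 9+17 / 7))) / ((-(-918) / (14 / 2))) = -961 / 111537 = -0.01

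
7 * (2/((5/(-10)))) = -28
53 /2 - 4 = 45 /2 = 22.50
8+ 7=15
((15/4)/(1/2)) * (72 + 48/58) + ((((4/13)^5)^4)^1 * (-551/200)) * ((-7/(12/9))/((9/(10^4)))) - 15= 878314402393412072334549815/1653431848414629551175687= 531.21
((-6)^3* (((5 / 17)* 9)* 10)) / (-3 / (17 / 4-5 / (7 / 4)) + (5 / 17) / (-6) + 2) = 7581600 / 269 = 28184.39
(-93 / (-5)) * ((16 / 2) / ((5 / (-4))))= -2976 / 25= -119.04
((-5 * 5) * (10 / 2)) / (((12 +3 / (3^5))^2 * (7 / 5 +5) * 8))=-0.02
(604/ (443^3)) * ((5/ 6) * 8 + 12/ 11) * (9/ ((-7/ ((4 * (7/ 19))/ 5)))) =-1855488/ 90850530815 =-0.00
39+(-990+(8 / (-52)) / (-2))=-12362 / 13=-950.92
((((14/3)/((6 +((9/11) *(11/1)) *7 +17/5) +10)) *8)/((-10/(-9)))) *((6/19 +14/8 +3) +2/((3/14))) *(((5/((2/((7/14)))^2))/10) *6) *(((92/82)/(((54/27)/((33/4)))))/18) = 5814193/20540672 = 0.28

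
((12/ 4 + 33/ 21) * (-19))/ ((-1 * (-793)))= -608/ 5551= -0.11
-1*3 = -3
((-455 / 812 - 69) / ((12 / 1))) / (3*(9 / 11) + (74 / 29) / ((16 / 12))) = -88759 / 66888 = -1.33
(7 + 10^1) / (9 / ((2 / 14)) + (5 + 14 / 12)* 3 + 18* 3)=34 / 271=0.13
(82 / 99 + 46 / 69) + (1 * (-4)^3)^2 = 405652 / 99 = 4097.49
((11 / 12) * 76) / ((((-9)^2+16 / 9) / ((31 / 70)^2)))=602547 / 3650500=0.17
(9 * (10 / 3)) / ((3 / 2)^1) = 20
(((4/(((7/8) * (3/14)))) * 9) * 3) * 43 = 24768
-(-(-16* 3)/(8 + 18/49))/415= -1176/85075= -0.01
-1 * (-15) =15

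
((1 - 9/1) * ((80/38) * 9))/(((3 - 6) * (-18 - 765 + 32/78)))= -37440/579899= -0.06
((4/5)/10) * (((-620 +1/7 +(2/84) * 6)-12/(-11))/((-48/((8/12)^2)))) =7939/17325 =0.46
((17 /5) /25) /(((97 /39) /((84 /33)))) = 18564 /133375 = 0.14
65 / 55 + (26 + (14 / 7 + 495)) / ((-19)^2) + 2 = 18388 / 3971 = 4.63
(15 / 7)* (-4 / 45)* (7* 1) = -4 / 3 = -1.33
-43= -43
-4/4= -1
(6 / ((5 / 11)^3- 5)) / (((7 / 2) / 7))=-7986 / 3265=-2.45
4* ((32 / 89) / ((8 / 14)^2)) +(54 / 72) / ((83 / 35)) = 139489 / 29548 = 4.72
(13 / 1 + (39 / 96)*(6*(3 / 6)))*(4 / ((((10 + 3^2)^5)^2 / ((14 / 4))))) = 3185 / 98097060124816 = 0.00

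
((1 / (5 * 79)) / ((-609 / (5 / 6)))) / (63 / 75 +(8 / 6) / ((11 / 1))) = -275 / 76304046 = -0.00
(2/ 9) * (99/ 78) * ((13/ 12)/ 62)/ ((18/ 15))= 55/ 13392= 0.00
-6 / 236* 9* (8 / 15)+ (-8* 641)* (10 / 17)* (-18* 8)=2178373788 / 5015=434371.64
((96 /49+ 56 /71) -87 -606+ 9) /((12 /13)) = -738.02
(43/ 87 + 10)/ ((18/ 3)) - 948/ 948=391/ 522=0.75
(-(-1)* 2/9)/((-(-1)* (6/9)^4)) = 9/8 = 1.12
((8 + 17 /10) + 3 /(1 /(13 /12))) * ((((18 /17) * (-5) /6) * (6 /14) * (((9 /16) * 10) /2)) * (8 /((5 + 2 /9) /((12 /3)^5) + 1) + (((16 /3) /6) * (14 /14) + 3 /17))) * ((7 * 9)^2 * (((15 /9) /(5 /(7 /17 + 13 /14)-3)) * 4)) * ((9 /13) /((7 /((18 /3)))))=-173332351457859825 /64869233624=-2672027.12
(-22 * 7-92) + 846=600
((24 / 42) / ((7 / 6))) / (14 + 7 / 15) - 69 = -733317 / 10633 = -68.97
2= 2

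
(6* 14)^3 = 592704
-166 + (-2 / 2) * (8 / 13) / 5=-10798 / 65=-166.12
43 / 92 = 0.47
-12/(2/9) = -54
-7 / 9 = -0.78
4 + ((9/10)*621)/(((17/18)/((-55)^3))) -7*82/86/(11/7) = -791691213564/8041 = -98456810.54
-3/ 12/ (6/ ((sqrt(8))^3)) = -2 * sqrt(2)/ 3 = -0.94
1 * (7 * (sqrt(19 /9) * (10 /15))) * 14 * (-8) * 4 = -6272 * sqrt(19) /9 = -3037.67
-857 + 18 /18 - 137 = -993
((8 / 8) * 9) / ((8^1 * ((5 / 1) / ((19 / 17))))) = 171 / 680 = 0.25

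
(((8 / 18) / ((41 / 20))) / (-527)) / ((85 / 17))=-16 / 194463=-0.00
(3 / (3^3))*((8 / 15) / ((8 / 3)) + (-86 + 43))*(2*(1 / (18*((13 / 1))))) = -214 / 5265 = -0.04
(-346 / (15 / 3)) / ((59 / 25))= -1730 / 59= -29.32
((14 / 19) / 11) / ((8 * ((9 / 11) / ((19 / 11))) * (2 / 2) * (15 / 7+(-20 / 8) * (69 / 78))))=-637 / 2475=-0.26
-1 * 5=-5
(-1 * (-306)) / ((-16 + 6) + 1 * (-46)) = -153 / 28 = -5.46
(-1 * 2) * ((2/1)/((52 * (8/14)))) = -7/52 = -0.13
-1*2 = -2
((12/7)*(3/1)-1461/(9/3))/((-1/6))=20238/7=2891.14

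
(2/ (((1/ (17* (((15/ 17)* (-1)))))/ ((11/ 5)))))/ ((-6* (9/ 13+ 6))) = 143/ 87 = 1.64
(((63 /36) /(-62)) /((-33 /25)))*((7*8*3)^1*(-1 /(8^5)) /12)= -1225 /134086656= -0.00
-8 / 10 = -0.80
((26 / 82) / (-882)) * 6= -0.00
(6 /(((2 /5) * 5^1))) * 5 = 15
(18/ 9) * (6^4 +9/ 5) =2595.60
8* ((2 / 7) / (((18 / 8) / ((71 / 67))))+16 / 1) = 544832 / 4221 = 129.08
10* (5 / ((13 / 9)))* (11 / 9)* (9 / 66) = 75 / 13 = 5.77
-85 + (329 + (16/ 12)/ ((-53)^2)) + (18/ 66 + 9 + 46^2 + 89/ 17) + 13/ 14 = 52406621783/ 22061886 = 2375.44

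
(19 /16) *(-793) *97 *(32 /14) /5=-41757.11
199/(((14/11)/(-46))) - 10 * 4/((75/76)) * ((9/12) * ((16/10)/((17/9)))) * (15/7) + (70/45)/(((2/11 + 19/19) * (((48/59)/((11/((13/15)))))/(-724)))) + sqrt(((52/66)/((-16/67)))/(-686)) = -22114.59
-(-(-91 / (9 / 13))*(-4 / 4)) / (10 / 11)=144.59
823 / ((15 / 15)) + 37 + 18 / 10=4309 / 5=861.80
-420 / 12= -35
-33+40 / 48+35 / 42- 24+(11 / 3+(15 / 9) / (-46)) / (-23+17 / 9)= -1455349 / 26220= -55.51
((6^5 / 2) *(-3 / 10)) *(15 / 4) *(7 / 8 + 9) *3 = -518319 / 4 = -129579.75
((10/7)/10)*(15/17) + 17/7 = 304/119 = 2.55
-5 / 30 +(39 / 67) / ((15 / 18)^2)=0.67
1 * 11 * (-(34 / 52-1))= 99 / 26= 3.81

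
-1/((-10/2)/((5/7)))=1/7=0.14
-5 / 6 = -0.83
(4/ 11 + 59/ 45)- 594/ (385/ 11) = -53003/ 3465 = -15.30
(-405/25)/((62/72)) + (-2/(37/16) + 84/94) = -5063174/269545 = -18.78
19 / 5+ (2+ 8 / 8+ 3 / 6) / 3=149 / 30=4.97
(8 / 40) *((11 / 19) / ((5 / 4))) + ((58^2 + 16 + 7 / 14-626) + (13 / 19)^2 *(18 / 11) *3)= 547380667 / 198550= 2756.89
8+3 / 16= 131 / 16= 8.19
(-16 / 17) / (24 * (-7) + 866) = -8 / 5933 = -0.00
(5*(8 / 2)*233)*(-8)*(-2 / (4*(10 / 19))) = 35416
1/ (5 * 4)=1/ 20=0.05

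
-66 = -66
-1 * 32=-32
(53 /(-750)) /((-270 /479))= 25387 /202500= 0.13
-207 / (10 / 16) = -331.20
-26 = -26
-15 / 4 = -3.75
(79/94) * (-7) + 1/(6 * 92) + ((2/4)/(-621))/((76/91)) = -6523907/1109106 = -5.88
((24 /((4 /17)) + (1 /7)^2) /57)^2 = 24990001 /7800849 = 3.20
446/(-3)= -148.67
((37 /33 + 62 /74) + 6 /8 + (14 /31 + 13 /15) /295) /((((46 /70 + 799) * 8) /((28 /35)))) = 4241898073 /12500610698400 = 0.00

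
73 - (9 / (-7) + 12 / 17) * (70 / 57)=23809 / 323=73.71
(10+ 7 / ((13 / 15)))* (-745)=-175075 / 13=-13467.31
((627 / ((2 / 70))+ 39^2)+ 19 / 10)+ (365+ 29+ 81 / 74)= 4414654 / 185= 23862.99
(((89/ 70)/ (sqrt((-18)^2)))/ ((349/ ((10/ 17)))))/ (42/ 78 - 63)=-1157/ 607017096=-0.00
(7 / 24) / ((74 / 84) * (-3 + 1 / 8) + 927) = 98 / 310621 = 0.00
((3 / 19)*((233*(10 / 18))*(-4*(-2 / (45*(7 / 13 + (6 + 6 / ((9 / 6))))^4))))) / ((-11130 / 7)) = -26618852 / 143670221853435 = -0.00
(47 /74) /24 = 47 /1776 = 0.03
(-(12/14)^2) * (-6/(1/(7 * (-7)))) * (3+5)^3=-110592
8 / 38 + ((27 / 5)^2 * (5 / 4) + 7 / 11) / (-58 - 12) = -93421 / 292600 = -0.32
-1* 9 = -9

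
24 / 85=0.28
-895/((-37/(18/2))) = 8055/37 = 217.70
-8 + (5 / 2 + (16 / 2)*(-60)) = -971 / 2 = -485.50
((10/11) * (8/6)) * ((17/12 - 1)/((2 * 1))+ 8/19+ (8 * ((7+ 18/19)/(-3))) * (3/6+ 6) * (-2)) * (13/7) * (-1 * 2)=-1818830/1463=-1243.22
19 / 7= 2.71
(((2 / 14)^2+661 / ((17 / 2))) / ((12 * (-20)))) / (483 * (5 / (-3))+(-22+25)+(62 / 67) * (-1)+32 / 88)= 9550783 / 23650056192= 0.00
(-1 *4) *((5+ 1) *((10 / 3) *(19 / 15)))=-304 / 3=-101.33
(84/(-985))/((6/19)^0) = -84/985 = -0.09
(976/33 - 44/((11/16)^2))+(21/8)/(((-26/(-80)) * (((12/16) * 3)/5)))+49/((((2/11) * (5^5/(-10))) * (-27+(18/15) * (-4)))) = -129428423/2842125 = -45.54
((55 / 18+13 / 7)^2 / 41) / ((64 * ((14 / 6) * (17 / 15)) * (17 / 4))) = 1915805 / 2340983232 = 0.00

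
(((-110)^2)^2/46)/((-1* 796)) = -18301250/4577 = -3998.53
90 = 90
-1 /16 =-0.06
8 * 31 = 248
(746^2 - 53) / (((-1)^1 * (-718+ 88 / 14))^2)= 27266687 / 24820324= 1.10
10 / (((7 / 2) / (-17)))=-340 / 7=-48.57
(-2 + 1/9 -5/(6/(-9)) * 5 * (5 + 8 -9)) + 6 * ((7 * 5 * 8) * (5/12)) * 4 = 26533/9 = 2948.11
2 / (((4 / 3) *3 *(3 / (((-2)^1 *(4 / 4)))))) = -1 / 3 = -0.33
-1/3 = -0.33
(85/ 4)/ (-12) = -85/ 48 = -1.77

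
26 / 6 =13 / 3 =4.33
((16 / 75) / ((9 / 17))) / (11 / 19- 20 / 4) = -1292 / 14175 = -0.09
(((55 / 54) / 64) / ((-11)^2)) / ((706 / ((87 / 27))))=145 / 241553664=0.00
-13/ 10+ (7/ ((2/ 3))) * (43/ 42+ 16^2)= 53949/ 20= 2697.45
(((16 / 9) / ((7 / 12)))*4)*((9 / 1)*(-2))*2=-3072 / 7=-438.86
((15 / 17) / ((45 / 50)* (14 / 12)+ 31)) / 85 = 60 / 185249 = 0.00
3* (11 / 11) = 3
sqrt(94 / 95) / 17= sqrt(8930) / 1615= 0.06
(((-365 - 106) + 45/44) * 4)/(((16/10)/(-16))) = 206790/11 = 18799.09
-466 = -466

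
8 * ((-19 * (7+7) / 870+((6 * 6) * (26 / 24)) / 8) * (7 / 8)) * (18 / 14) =47703 / 1160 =41.12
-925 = -925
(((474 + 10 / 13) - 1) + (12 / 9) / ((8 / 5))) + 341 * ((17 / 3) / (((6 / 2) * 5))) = 706007 / 1170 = 603.42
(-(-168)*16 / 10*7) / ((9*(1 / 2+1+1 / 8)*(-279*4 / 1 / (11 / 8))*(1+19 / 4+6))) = -34496 / 2557035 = -0.01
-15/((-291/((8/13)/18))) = 20/11349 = 0.00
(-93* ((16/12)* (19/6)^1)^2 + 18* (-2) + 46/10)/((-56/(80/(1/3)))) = 456118/63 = 7239.97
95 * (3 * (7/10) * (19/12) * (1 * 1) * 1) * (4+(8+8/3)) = 27797/6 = 4632.83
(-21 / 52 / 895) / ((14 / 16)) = -6 / 11635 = -0.00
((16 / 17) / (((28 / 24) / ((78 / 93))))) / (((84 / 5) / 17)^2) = 22100 / 31899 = 0.69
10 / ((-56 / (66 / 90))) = -0.13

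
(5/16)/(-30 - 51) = -5/1296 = -0.00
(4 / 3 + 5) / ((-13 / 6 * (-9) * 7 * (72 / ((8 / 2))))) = 19 / 7371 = 0.00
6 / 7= 0.86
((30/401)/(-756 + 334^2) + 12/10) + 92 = 414095059/4443080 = 93.20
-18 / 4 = -4.50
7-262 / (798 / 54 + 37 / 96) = -44887 / 4367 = -10.28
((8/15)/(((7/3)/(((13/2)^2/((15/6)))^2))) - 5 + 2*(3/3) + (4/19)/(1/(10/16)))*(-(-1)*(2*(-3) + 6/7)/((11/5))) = -37354698/256025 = -145.90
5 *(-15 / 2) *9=-675 / 2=-337.50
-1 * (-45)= 45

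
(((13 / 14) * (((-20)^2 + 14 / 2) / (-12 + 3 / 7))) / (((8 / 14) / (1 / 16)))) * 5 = -185185 / 10368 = -17.86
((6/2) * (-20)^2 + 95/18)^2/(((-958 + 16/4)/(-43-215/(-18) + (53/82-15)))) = 1971649301725/28514106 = 69146.45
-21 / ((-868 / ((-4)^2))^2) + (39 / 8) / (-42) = -13261 / 107632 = -0.12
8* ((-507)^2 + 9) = 2056464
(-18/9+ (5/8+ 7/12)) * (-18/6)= 19/8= 2.38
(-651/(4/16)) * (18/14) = -3348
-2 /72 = -1 /36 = -0.03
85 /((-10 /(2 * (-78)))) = 1326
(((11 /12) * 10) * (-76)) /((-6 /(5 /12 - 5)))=-57475 /108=-532.18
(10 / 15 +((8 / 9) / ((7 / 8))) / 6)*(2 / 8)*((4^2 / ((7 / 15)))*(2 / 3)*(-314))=-1984480 / 1323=-1499.98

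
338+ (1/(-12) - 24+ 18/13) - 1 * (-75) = 60887/156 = 390.30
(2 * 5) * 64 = 640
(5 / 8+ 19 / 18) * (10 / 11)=55 / 36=1.53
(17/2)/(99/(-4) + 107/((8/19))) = 68/1835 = 0.04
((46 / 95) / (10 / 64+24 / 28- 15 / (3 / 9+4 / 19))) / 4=-3472 / 761995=-0.00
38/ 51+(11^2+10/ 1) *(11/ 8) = 73795/ 408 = 180.87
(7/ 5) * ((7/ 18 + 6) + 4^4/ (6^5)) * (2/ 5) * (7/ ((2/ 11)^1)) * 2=1682219/ 6075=276.91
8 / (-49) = -8 / 49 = -0.16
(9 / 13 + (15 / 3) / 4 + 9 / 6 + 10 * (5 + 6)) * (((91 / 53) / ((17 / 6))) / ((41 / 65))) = 108.99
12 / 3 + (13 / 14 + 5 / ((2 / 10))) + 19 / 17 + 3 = 8103 / 238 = 34.05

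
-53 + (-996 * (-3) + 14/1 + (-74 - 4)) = 2871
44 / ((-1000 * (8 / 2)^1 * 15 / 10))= -11 / 1500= -0.01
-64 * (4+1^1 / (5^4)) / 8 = -20008 / 625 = -32.01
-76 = -76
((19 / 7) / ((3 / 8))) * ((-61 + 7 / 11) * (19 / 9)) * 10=-19176320 / 2079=-9223.82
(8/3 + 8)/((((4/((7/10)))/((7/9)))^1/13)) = 18.87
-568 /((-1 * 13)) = 568 /13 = 43.69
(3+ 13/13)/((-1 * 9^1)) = -4/9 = -0.44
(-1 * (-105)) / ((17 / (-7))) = -735 / 17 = -43.24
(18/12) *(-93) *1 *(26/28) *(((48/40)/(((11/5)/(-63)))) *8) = 391716/11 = 35610.55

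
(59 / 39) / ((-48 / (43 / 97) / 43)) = -109091 / 181584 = -0.60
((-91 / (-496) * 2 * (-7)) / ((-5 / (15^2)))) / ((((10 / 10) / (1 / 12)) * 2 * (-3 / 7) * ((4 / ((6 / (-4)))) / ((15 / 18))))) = 111475 / 31744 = 3.51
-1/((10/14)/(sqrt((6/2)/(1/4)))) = -14*sqrt(3)/5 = -4.85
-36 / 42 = -6 / 7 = -0.86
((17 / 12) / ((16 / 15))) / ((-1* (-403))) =0.00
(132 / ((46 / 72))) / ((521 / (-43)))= -204336 / 11983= -17.05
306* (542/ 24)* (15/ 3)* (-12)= -414630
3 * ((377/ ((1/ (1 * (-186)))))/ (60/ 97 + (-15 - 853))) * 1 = 784827/ 3236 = 242.53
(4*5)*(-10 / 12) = -50 / 3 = -16.67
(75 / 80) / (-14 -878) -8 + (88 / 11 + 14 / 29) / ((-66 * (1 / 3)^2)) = -41693297 / 4552768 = -9.16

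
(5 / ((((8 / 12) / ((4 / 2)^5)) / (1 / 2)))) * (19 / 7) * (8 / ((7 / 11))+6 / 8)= 212610 / 49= 4338.98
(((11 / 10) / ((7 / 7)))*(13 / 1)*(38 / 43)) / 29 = 2717 / 6235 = 0.44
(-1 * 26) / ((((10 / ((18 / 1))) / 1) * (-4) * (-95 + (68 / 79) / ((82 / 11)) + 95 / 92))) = -5810766 / 46611245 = -0.12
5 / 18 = 0.28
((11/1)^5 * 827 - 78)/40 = 133189099/40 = 3329727.48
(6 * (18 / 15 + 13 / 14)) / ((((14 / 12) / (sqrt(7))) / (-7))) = -2682 * sqrt(7) / 35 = -202.74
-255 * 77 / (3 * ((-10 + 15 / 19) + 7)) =17765 / 6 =2960.83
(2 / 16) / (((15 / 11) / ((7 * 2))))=77 / 60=1.28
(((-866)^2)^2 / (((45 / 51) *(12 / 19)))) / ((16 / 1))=63078535633.79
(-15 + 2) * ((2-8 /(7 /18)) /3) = 1690 /21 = 80.48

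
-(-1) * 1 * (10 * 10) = 100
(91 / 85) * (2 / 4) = 91 / 170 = 0.54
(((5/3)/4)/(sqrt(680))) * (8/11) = sqrt(170)/1122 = 0.01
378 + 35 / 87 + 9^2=39968 / 87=459.40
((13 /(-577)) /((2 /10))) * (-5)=325 /577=0.56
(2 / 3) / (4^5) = 1 / 1536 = 0.00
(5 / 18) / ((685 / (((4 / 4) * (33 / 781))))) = 1 / 58362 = 0.00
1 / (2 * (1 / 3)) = 3 / 2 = 1.50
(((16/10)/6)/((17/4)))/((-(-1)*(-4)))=-4/255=-0.02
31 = 31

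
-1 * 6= -6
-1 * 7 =-7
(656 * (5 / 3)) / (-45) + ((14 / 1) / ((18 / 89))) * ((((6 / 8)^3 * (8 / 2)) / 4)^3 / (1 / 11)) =232696333 / 7077888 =32.88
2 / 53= 0.04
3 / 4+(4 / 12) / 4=5 / 6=0.83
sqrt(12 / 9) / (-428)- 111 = -111- sqrt(3) / 642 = -111.00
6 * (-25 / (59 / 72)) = -10800 / 59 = -183.05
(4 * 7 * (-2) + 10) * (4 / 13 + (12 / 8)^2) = -3059 / 26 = -117.65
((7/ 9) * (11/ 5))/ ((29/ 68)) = 5236/ 1305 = 4.01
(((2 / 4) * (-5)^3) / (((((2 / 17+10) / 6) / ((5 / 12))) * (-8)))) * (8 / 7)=10625 / 4816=2.21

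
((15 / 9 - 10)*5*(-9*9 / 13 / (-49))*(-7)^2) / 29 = -3375 / 377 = -8.95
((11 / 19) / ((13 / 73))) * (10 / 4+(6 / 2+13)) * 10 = 148555 / 247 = 601.44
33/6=11/2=5.50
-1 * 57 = -57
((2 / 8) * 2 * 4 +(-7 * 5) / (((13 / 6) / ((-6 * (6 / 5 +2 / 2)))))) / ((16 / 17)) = 23783 / 104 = 228.68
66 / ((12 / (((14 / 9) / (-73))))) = -77 / 657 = -0.12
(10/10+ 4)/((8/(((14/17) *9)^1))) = 315/68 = 4.63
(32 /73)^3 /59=32768 /22952003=0.00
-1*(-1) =1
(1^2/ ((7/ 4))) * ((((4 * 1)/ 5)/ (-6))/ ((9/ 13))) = -0.11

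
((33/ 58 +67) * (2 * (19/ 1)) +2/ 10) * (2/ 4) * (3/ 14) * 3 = 1675503/ 2030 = 825.37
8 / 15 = 0.53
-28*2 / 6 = -28 / 3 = -9.33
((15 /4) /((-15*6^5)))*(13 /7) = -13 /217728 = -0.00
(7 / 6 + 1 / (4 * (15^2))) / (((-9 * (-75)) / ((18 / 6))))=1051 / 202500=0.01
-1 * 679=-679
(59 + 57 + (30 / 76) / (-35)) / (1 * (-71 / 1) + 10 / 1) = -30853 / 16226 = -1.90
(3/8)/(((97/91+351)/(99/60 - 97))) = -520611/5126080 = -0.10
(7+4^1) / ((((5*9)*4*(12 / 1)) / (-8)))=-11 / 270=-0.04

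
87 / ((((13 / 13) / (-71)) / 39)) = -240903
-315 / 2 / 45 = -7 / 2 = -3.50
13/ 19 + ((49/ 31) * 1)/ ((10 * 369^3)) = 202480939201/ 295933679010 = 0.68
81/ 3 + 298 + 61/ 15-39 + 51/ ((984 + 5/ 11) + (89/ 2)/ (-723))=13627812019/ 46973265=290.12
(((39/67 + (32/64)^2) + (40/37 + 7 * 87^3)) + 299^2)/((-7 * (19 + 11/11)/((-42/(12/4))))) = 46594529523/99160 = 469892.39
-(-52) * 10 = 520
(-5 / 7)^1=-5 / 7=-0.71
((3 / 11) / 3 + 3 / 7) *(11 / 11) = 40 / 77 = 0.52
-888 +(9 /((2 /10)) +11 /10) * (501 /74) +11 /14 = -2979043 /5180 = -575.10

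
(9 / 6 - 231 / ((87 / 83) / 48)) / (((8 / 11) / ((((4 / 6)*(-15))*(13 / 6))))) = 146205345 / 464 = 315097.73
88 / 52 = 22 / 13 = 1.69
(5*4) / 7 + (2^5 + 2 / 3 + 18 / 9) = 788 / 21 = 37.52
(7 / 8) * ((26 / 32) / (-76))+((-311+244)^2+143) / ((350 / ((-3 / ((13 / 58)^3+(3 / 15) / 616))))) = -24177420982313 / 7054696960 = -3427.14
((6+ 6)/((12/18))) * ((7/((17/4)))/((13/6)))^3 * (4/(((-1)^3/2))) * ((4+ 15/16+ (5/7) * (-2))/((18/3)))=-399313152/10793861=-36.99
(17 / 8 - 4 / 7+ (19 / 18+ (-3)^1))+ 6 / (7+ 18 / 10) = 1613 / 5544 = 0.29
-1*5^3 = -125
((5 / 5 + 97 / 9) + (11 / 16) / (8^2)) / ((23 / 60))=543215 / 17664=30.75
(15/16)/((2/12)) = 5.62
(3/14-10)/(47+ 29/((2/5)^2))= -274/6391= -0.04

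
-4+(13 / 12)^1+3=0.08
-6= -6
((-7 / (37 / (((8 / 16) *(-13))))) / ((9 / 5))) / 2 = 455 / 1332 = 0.34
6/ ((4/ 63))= 189/ 2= 94.50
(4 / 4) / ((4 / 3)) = 3 / 4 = 0.75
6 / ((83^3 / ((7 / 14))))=3 / 571787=0.00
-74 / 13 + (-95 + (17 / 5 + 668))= 37096 / 65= 570.71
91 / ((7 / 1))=13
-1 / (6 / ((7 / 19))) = -7 / 114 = -0.06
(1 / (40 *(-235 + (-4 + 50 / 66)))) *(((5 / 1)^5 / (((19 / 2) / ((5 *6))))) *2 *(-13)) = 4021875 / 149378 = 26.92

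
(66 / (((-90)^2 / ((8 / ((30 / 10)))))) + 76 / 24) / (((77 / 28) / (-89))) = -2298514 / 22275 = -103.19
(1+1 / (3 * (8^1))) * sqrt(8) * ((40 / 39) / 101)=250 * sqrt(2) / 11817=0.03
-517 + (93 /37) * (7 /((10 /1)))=-190639 /370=-515.24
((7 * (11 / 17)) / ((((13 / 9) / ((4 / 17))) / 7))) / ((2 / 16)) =155232 / 3757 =41.32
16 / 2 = 8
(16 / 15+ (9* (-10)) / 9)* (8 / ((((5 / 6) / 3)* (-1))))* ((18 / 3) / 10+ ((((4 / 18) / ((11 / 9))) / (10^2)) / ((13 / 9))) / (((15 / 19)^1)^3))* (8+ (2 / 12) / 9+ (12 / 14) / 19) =50150713513112 / 40118203125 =1250.07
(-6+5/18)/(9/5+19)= -515/1872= -0.28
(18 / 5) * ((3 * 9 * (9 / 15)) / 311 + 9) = 253368 / 7775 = 32.59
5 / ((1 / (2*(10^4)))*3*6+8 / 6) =3.75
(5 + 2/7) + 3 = 58/7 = 8.29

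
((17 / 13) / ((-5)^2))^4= 83521 / 11156640625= 0.00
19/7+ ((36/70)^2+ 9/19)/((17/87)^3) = 101.65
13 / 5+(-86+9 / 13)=-5376 / 65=-82.71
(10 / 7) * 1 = 10 / 7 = 1.43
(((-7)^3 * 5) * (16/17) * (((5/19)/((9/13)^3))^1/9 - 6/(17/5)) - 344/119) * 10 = 6817360361680/252185157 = 27033.15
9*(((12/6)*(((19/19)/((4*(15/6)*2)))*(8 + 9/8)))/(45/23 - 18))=-1679/3280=-0.51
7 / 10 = 0.70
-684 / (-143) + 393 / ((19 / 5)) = 293991 / 2717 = 108.20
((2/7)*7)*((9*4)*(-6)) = -432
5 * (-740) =-3700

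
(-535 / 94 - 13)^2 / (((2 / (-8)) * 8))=-3087049 / 17672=-174.69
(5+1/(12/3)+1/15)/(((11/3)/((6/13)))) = 87/130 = 0.67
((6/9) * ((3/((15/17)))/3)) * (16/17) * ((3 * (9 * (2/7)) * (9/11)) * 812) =200448/55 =3644.51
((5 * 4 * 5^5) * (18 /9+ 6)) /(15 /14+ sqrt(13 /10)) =-525000000 /149+ 49000000 * sqrt(130) /149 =226080.26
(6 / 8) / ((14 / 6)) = 0.32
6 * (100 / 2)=300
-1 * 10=-10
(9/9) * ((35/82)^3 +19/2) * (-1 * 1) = -5280871/551368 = -9.58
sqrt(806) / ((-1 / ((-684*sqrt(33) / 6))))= 114*sqrt(26598)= 18592.14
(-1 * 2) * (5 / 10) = -1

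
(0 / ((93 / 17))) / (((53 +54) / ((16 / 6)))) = 0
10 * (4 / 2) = 20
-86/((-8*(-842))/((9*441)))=-170667/3368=-50.67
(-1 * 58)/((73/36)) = -2088/73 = -28.60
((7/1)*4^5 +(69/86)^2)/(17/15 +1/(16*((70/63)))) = 6362314680/1055779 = 6026.18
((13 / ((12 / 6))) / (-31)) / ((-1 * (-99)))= -0.00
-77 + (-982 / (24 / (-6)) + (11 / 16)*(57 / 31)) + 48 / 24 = 85195 / 496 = 171.76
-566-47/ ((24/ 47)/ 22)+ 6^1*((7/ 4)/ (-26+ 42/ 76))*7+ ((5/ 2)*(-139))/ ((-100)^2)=-30098916239/ 11604000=-2593.84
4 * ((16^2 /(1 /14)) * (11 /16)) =9856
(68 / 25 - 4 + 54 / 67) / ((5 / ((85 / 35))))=-0.23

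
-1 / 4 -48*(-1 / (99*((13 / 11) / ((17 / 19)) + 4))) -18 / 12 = -19807 / 11940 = -1.66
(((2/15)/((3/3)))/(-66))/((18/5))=-1/1782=-0.00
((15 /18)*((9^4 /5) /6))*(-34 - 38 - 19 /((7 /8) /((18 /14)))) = -892296 /49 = -18210.12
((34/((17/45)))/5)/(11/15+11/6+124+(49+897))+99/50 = 3212523/1608850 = 2.00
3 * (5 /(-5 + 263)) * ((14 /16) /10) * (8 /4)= 7 /688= 0.01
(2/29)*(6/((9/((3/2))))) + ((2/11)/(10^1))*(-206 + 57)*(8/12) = -8312/4785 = -1.74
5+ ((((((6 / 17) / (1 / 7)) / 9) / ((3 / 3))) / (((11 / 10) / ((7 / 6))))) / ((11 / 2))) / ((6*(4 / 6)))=92810 / 18513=5.01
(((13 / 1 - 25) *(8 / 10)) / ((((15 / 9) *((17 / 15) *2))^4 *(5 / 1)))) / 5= -19683 / 10440125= -0.00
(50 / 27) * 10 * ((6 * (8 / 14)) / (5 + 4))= 4000 / 567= 7.05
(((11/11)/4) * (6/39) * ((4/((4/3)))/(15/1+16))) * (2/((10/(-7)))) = -21/4030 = -0.01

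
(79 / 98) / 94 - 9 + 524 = 515.01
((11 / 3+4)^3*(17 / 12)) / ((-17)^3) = -0.13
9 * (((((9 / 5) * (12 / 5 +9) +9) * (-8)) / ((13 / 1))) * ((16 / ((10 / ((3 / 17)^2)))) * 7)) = -26780544 / 469625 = -57.03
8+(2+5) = 15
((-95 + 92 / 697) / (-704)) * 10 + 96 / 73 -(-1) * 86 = 1587957551 / 17910112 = 88.66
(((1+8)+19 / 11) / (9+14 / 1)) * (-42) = -4956 / 253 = -19.59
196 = 196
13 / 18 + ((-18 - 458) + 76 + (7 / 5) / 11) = -395159 / 990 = -399.15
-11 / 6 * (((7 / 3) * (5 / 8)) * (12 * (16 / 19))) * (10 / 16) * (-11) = 21175 / 114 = 185.75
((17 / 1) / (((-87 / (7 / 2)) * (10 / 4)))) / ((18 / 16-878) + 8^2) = 136 / 404115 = 0.00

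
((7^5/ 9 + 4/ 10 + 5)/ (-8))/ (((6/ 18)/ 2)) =-42139/ 30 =-1404.63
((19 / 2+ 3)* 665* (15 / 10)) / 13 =49875 / 52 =959.13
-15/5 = -3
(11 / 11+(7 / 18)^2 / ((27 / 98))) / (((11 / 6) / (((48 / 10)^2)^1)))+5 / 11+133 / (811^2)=11674008532 / 586029411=19.92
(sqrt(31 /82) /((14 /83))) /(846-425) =83 * sqrt(2542) /483308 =0.01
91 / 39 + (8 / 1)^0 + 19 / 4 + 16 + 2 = 26.08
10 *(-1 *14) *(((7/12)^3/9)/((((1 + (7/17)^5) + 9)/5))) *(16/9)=-85226916425/31089029499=-2.74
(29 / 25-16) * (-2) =742 / 25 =29.68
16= 16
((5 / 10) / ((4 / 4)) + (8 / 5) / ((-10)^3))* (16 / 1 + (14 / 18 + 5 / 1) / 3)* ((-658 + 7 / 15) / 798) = -106214647 / 14428125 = -7.36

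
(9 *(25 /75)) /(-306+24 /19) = -19 /1930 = -0.01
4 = 4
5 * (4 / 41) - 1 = -21 / 41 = -0.51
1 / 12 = 0.08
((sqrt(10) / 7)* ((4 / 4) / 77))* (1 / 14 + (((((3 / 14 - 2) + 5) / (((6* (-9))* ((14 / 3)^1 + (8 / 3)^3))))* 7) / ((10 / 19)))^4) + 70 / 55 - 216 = -2362 / 11 + 339328492385495* sqrt(10) / 2560527638825074688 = -214.73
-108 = -108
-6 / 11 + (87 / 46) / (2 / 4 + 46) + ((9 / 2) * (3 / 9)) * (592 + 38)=7407676 / 7843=944.50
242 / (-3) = -242 / 3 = -80.67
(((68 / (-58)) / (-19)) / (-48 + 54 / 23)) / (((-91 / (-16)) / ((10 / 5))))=-12512 / 26324025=-0.00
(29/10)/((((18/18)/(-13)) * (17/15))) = -1131/34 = -33.26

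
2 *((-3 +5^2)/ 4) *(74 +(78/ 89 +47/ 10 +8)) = 857373/ 890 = 963.34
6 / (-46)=-3 / 23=-0.13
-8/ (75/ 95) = -152/ 15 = -10.13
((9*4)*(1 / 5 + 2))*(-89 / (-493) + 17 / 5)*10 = 2835.78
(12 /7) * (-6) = -72 /7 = -10.29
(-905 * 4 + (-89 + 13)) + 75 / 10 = -7377 / 2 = -3688.50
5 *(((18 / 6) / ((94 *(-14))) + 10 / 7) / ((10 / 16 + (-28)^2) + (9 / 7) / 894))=2796730 / 307705381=0.01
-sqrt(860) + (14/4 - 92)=-177/2 - 2 * sqrt(215)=-117.83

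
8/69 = 0.12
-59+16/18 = -523/9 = -58.11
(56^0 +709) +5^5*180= 563210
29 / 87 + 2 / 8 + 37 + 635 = 8071 / 12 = 672.58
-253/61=-4.15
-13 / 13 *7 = -7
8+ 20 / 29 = 252 / 29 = 8.69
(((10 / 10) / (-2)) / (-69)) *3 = 1 / 46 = 0.02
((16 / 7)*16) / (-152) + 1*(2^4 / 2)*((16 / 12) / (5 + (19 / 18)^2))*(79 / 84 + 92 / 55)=62576896 / 14491015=4.32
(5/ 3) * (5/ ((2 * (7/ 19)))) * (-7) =-475/ 6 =-79.17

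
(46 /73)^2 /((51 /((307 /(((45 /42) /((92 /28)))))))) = 29882152 /4076685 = 7.33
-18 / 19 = -0.95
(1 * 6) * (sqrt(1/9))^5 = 2/81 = 0.02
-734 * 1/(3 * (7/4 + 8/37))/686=-54316/299439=-0.18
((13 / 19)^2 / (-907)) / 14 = -169 / 4583978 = -0.00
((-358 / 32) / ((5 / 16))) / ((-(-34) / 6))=-537 / 85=-6.32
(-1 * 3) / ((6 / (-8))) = 4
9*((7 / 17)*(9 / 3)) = 189 / 17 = 11.12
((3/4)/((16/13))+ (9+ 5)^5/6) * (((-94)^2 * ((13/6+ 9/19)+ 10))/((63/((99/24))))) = 31716984505085/48384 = 655526300.12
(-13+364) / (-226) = -351 / 226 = -1.55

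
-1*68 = -68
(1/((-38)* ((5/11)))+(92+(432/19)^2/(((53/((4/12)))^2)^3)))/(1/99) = 728302931402317821/80013343675690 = 9102.27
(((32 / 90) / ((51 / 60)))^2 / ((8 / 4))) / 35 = 2048 / 819315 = 0.00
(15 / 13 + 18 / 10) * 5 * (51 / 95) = 9792 / 1235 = 7.93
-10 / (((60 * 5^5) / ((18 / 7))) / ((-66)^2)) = -13068 / 21875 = -0.60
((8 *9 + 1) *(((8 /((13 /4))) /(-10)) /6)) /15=-584 /2925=-0.20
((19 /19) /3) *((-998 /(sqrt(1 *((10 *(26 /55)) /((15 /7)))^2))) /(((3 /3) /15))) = -411675 /182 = -2261.95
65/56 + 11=681/56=12.16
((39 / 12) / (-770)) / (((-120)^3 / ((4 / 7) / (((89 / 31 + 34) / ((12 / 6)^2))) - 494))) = -25687987 / 21291621120000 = -0.00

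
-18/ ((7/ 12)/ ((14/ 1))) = -432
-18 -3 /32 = -579 /32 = -18.09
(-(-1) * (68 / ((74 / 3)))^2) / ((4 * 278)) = 2601 / 380582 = 0.01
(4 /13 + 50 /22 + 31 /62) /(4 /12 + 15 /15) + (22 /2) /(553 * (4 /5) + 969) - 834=-831.68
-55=-55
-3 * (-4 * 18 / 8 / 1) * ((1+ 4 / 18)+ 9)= 276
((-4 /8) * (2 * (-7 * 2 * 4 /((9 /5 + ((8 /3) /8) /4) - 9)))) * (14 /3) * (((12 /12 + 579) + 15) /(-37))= 590.52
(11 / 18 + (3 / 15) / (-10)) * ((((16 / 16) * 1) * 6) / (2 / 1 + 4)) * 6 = 266 / 75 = 3.55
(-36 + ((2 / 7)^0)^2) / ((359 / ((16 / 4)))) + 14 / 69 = -4634 / 24771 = -0.19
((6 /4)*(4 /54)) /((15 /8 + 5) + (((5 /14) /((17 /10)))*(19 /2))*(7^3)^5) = 136 /11597614545726315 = 0.00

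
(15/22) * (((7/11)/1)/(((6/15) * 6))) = 175/968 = 0.18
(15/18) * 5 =25/6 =4.17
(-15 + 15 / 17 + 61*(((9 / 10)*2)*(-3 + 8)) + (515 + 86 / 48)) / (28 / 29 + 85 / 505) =1256784107 / 1354968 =927.54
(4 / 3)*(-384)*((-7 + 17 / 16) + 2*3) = -32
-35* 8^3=-17920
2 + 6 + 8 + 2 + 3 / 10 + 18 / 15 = 39 / 2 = 19.50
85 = 85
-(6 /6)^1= -1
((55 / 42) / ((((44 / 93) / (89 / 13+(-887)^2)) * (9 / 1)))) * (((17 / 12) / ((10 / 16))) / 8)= 99818543 / 1456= 68556.69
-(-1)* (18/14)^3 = 729/343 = 2.13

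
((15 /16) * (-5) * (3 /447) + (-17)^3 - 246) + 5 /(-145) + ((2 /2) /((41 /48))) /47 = -687313613113 /133225072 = -5159.04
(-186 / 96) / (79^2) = -31 / 99856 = -0.00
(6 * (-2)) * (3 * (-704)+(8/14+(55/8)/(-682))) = 21992745/868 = 25337.26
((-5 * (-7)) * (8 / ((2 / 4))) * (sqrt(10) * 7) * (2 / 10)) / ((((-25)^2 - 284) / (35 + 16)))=39984 * sqrt(10) / 341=370.79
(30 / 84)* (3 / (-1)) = -15 / 14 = -1.07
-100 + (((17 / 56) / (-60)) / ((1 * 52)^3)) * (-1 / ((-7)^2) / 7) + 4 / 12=-5383591604901 / 54015969280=-99.67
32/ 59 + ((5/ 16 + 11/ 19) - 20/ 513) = 675479/ 484272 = 1.39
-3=-3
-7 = -7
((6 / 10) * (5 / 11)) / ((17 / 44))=0.71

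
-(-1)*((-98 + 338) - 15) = 225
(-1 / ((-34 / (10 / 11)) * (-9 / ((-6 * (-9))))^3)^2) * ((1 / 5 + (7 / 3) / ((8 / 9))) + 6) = -10293480 / 34969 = -294.36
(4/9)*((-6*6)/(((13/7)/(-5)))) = 560/13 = 43.08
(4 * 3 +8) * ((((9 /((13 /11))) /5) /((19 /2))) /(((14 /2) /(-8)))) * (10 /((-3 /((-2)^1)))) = -42240 /1729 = -24.43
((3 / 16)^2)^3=729 / 16777216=0.00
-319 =-319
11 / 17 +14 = 249 / 17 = 14.65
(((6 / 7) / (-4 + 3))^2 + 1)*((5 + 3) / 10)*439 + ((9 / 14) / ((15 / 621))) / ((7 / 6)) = 154849 / 245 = 632.04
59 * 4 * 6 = 1416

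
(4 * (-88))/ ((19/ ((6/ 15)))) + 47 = 3761/ 95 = 39.59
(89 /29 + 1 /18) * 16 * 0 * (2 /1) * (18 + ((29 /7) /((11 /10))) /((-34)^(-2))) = 0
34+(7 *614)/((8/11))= 23775/4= 5943.75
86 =86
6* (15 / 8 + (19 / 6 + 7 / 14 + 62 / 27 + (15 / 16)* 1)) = 3791 / 72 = 52.65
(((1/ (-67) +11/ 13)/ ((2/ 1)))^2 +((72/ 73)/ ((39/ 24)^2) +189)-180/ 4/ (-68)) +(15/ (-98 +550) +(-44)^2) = 226203366161384/ 106386503353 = 2126.24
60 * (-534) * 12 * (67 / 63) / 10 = -286224 / 7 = -40889.14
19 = 19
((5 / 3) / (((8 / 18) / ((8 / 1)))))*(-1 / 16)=-15 / 8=-1.88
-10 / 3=-3.33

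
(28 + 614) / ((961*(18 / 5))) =535 / 2883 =0.19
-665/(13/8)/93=-5320/1209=-4.40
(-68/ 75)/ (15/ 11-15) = 374/ 5625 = 0.07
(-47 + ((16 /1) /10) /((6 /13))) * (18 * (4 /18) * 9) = -7836 /5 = -1567.20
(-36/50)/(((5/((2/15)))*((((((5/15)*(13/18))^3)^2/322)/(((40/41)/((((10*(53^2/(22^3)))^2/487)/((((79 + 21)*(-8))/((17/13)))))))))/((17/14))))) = 24183361124249993883942912/15014611854906625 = 1610655097.71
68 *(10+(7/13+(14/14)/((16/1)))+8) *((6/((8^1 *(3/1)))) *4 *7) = 460411/52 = 8854.06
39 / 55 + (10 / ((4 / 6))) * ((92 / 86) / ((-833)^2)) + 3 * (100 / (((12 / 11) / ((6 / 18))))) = 454779127784 / 4923142455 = 92.38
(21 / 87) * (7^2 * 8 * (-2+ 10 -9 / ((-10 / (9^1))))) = 220892 / 145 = 1523.39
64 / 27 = 2.37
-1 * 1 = -1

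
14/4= 7/2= 3.50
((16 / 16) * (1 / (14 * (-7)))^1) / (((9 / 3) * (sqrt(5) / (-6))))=sqrt(5) / 245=0.01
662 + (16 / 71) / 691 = 32478398 / 49061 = 662.00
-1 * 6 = -6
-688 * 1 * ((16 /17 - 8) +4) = 35776 /17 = 2104.47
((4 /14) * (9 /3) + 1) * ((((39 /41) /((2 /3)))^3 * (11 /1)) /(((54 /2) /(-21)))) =-25447851 /551368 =-46.15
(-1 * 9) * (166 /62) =-747 /31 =-24.10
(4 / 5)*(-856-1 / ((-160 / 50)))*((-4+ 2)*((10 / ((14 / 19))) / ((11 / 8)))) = 1040516 / 77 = 13513.19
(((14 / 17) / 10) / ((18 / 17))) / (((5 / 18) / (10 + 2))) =84 / 25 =3.36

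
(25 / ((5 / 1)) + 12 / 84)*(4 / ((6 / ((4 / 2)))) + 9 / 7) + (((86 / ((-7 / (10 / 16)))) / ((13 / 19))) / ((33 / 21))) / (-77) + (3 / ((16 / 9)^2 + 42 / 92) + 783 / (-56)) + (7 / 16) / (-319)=196667712533 / 481987762256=0.41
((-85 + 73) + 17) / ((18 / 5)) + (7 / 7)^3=43 / 18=2.39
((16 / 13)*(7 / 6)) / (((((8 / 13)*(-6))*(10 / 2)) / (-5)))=0.39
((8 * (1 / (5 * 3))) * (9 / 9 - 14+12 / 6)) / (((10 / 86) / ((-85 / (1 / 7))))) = 450296 / 15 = 30019.73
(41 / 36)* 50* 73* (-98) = -3666425 / 9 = -407380.56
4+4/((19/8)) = 108/19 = 5.68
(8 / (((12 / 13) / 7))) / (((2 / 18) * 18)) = 91 / 3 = 30.33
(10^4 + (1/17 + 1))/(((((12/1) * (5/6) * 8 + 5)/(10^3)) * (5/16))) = 376510.45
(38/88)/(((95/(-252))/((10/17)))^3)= -32006016/19509523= -1.64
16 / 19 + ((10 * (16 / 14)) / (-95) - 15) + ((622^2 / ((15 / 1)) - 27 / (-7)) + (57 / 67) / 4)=1969233613 / 76380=25782.06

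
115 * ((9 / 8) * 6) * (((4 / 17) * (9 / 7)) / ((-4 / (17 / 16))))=-62.38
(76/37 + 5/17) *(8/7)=1688/629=2.68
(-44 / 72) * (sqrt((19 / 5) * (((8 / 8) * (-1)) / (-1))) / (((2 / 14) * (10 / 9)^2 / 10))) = -693 * sqrt(95) / 100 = -67.55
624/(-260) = -12/5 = -2.40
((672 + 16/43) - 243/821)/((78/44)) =521978666/1376817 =379.12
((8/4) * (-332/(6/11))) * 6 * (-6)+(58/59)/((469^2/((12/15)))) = 2843673405112/64888495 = 43824.00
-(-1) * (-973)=-973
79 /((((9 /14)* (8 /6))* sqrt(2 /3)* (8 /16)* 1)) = 553* sqrt(6) /6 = 225.76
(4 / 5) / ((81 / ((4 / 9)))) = 16 / 3645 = 0.00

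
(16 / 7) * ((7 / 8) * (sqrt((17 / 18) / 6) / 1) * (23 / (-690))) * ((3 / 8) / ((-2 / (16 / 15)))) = sqrt(51) / 1350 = 0.01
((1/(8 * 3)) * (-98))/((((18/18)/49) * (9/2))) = -2401/54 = -44.46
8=8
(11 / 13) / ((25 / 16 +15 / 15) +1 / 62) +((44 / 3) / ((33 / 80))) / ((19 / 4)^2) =102856784 / 54021123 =1.90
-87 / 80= -1.09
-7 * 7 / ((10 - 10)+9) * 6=-98 / 3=-32.67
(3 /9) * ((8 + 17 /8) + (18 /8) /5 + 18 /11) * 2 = 1791 /220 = 8.14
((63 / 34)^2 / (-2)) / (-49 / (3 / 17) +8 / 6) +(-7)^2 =93927659 / 1916648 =49.01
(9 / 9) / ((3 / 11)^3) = 1331 / 27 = 49.30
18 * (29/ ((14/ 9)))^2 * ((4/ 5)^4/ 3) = 854.15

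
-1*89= -89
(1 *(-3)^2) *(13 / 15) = 39 / 5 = 7.80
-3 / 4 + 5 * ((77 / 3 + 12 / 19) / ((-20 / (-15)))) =3719 / 38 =97.87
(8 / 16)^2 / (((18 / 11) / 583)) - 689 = -43195 / 72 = -599.93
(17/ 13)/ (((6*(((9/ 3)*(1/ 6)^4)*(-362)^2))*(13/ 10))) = 3060/ 5536609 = 0.00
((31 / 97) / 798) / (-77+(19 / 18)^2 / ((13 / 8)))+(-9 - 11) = -41468469241 / 2073422918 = -20.00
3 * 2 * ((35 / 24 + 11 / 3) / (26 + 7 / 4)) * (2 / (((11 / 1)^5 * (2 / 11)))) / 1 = 41 / 541717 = 0.00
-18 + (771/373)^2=-1909881/139129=-13.73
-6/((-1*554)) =3/277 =0.01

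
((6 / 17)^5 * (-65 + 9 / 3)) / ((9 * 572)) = -13392 / 203039551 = -0.00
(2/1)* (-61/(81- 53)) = -61/14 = -4.36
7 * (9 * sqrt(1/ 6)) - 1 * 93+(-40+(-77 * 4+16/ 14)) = -3079/ 7+21 * sqrt(6)/ 2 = -414.14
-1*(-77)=77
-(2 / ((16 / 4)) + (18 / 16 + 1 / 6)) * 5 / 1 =-215 / 24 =-8.96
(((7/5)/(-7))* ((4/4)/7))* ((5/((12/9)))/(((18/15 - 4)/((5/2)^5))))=46875/12544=3.74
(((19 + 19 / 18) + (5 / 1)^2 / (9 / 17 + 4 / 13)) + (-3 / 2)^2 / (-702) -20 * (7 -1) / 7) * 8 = 7945291 / 30303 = 262.19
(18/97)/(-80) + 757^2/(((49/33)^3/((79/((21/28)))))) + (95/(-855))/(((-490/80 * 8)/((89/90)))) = 681735878951003291/36974727720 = 18437887.74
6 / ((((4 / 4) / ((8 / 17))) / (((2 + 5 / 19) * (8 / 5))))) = 16512 / 1615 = 10.22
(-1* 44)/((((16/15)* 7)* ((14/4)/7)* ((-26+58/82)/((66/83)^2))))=14734170/50007251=0.29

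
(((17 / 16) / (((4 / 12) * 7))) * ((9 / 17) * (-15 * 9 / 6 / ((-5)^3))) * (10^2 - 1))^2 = 578739249 / 31360000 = 18.45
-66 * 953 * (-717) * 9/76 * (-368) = -37341033048/19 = -1965317528.84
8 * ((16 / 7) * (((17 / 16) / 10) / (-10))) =-34 / 175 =-0.19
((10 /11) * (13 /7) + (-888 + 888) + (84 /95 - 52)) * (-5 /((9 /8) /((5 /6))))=7231240 /39501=183.06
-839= -839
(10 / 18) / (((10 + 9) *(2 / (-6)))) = -5 / 57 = -0.09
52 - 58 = -6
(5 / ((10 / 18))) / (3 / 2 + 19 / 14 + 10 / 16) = 168 / 65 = 2.58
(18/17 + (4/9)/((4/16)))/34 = 217/2601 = 0.08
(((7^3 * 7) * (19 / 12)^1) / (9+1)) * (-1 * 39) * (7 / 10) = -4151329 / 400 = -10378.32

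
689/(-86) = -689/86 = -8.01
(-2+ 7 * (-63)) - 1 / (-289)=-128026 / 289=-443.00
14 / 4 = 7 / 2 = 3.50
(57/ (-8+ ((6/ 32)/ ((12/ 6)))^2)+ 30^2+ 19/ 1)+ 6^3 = 9229337/ 8183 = 1127.87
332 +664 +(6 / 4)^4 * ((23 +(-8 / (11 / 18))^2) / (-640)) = 994.46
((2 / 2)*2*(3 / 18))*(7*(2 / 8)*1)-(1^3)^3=-5 / 12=-0.42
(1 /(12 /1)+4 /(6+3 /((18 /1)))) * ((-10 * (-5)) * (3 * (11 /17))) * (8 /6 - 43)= -11171875 /3774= -2960.22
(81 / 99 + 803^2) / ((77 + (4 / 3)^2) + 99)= 15959043 / 4400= 3627.06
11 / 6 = 1.83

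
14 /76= 7 /38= 0.18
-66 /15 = -22 /5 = -4.40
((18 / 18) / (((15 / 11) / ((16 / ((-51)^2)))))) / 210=88 / 4096575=0.00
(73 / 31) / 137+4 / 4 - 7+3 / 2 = -38077 / 8494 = -4.48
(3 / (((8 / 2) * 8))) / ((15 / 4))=1 / 40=0.02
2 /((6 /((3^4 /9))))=3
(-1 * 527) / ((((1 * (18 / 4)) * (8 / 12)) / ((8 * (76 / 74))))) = -160208 / 111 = -1443.32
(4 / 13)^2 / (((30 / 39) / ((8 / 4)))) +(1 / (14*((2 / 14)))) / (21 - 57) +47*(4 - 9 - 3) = -1758593 / 4680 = -375.77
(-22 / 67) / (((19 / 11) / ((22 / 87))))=-5324 / 110751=-0.05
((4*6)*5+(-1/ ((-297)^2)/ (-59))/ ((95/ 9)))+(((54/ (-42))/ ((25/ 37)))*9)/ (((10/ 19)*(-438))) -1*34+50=381982073706601/ 2807158315500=136.07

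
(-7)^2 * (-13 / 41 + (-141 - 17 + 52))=-213591 / 41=-5209.54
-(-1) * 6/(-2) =-3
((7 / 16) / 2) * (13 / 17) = 91 / 544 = 0.17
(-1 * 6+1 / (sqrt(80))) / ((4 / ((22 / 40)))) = -33 / 40+11 * sqrt(5) / 1600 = -0.81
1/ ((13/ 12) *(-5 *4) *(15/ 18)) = -18/ 325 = -0.06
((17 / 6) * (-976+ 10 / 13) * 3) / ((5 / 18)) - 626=-1980424 / 65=-30468.06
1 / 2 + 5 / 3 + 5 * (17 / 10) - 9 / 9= 9.67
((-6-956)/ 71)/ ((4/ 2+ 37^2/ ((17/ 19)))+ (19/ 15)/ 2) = -490620/ 55498783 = -0.01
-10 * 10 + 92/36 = -877/9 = -97.44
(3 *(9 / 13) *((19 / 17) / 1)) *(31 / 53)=15903 / 11713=1.36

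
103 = 103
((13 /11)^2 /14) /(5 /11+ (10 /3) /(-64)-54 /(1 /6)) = -8112 /26312363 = -0.00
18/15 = 6/5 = 1.20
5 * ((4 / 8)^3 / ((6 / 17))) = 85 / 48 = 1.77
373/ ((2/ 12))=2238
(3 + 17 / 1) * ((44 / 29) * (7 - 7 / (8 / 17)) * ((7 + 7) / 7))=-13860 / 29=-477.93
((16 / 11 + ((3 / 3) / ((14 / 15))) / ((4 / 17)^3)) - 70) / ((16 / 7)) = 135061 / 22528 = 6.00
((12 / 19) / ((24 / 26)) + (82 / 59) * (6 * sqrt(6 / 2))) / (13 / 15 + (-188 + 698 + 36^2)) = 195 / 514957 + 7380 * sqrt(3) / 1599077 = 0.01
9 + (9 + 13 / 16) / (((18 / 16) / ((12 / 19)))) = 827 / 57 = 14.51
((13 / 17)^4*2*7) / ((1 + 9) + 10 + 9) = 399854 / 2422109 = 0.17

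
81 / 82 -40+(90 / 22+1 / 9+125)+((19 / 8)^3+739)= 1751069609 / 2078208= 842.59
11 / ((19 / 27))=15.63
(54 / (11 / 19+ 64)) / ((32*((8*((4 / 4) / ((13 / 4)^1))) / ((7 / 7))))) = 2223 / 209408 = 0.01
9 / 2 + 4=17 / 2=8.50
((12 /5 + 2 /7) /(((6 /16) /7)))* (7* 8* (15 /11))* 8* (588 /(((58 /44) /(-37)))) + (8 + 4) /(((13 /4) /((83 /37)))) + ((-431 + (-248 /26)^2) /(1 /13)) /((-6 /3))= -14101914150553 /27898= -505481186.84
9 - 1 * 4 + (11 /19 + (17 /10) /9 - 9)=-5527 /1710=-3.23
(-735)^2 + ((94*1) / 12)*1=3241397 / 6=540232.83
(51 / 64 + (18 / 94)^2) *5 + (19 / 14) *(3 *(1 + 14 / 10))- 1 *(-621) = 3141780477 / 4948160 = 634.94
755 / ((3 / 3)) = 755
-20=-20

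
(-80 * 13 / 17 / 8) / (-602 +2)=13 / 1020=0.01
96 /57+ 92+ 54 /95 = 8954 /95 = 94.25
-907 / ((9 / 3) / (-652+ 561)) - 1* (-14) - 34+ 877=85108 / 3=28369.33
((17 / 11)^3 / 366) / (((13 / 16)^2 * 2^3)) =78608 / 41163837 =0.00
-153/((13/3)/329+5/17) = -497.90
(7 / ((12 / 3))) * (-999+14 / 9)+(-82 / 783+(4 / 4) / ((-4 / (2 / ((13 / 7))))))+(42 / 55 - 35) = -3986405653 / 2239380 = -1780.14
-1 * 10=-10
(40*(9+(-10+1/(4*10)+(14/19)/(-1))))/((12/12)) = -68.47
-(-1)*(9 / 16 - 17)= -263 / 16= -16.44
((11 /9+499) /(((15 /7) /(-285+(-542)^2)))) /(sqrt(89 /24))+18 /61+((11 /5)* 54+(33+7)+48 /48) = 48829 /305+18497394412* sqrt(534) /12015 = 35576184.17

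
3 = 3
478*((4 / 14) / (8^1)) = 239 / 14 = 17.07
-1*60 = -60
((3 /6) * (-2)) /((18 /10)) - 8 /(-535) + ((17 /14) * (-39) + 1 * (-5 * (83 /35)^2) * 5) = -88942579 /471870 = -188.49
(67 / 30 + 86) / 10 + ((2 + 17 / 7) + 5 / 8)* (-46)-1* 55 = -292573 / 1050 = -278.64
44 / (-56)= -0.79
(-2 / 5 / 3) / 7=-2 / 105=-0.02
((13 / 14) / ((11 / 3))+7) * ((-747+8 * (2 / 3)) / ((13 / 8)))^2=176955140000 / 117117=1510926.17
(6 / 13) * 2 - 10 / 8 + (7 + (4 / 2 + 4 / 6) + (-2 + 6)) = 2081 / 156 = 13.34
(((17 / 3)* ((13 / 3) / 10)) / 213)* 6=0.07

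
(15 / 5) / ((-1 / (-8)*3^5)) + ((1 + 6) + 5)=980 / 81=12.10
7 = 7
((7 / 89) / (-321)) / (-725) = 7 / 20712525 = 0.00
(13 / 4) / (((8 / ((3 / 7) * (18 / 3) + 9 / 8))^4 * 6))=7956159471 / 322256764928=0.02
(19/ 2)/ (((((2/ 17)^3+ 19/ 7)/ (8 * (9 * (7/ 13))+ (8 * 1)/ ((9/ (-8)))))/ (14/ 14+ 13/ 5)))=2420301016/ 6071195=398.65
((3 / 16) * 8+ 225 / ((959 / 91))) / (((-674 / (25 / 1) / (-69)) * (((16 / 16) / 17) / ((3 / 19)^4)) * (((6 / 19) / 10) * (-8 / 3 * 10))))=-14871909825 / 20267082944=-0.73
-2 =-2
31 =31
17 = 17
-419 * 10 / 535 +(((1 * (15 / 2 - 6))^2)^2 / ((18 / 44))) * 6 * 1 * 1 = 28427 / 428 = 66.42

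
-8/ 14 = -0.57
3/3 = 1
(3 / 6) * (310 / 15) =10.33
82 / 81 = 1.01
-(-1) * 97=97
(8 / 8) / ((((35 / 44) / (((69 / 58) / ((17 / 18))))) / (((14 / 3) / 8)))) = 2277 / 2465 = 0.92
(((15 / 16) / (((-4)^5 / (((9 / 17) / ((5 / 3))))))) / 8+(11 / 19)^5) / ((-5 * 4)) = -71731427881 / 22069212872704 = -0.00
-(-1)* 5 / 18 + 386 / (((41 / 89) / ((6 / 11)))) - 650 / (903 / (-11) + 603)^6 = 145999095060702905828607857 / 319252472453852706780000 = 457.32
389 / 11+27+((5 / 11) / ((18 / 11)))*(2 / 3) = 18577 / 297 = 62.55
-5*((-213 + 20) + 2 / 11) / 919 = 10605 / 10109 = 1.05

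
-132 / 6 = -22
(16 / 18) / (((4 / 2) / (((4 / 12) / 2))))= 2 / 27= 0.07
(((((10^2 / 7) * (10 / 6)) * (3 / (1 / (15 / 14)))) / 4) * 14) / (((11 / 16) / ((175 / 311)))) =750000 / 3421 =219.23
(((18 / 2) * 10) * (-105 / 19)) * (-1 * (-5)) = -47250 / 19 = -2486.84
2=2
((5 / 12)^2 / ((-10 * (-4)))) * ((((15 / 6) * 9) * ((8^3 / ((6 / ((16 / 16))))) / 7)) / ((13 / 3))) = 25 / 91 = 0.27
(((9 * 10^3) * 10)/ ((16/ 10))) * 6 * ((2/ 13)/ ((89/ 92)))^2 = 11426400000/ 1338649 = 8535.77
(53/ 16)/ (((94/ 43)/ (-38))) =-43301/ 752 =-57.58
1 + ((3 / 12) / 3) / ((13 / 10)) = 1.06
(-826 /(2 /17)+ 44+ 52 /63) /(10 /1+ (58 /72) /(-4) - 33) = 7031984 /23387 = 300.68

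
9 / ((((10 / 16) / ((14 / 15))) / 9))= 120.96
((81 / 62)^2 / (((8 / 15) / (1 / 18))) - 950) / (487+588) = -271711 / 307520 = -0.88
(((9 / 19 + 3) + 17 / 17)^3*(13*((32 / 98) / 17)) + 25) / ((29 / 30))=477488250 / 9746639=48.99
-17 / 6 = -2.83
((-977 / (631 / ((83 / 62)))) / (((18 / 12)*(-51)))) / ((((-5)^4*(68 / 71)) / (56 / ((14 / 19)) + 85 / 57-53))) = 2009353889 / 1812534485625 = 0.00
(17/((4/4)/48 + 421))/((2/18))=7344/20209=0.36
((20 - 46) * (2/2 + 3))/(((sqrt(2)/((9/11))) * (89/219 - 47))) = 25623 * sqrt(2)/28061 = 1.29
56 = 56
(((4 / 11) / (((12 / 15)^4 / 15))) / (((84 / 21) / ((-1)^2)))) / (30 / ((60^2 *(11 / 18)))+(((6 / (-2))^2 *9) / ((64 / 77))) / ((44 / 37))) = 15625 / 384679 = 0.04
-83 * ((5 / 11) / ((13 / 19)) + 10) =-126575 / 143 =-885.14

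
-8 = -8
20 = 20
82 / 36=41 / 18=2.28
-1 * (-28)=28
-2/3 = -0.67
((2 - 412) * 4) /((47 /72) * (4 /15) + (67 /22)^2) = -107157600 /617389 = -173.57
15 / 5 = 3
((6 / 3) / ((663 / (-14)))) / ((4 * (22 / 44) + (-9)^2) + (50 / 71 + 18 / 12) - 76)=-3976 / 866541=-0.00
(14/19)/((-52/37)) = -0.52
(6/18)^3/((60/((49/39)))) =49/63180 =0.00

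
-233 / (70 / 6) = -699 / 35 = -19.97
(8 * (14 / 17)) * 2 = 224 / 17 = 13.18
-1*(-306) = 306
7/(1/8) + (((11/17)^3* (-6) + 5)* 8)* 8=1336184/4913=271.97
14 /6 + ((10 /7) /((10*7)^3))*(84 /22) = 1320559 /565950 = 2.33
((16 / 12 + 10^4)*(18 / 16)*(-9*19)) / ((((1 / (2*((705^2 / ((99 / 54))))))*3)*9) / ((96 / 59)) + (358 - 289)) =-40801251441600 / 1463242249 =-27884.14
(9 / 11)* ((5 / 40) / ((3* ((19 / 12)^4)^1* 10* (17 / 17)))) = 0.00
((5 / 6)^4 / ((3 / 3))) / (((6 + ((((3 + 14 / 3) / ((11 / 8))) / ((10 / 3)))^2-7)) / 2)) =1890625 / 3524472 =0.54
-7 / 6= -1.17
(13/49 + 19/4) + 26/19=23773/3724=6.38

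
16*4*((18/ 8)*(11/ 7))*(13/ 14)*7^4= 504504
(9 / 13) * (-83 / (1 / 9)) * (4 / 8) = -6723 / 26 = -258.58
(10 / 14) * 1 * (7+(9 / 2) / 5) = 79 / 14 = 5.64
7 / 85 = 0.08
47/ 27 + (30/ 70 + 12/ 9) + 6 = 1796/ 189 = 9.50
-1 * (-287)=287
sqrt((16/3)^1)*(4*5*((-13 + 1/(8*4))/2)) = -2075*sqrt(3)/12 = -299.50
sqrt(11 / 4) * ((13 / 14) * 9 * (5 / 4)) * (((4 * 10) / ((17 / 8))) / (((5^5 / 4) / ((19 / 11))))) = 35568 * sqrt(11) / 163625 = 0.72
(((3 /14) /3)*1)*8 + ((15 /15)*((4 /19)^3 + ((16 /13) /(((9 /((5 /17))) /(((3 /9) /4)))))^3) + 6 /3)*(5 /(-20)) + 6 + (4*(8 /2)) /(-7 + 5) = -39392873884755271 /20401258186765638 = -1.93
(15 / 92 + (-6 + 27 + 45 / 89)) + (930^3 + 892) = 6586082597119 / 8188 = 804357913.67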